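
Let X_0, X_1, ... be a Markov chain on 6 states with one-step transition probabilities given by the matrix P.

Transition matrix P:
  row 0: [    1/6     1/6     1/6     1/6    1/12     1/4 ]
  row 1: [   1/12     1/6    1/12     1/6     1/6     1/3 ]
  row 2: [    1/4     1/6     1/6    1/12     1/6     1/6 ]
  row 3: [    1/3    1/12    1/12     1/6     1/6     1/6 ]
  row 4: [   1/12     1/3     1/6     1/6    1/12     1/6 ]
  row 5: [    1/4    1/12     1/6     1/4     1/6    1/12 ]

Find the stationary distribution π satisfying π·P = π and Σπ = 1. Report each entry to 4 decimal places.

π = [0.1981, 0.1594, 0.1391, 0.1712, 0.1386, 0.1936]

Balance equations π_j = Σ_i π_i·P[i][j]:
  π_0 = 1/6·π_0 + 1/12·π_1 + 1/4·π_2 + 1/3·π_3 + 1/12·π_4 + 1/4·π_5
  π_1 = 1/6·π_0 + 1/6·π_1 + 1/6·π_2 + 1/12·π_3 + 1/3·π_4 + 1/12·π_5
  π_2 = 1/6·π_0 + 1/12·π_1 + 1/6·π_2 + 1/12·π_3 + 1/6·π_4 + 1/6·π_5
  π_3 = 1/6·π_0 + 1/6·π_1 + 1/12·π_2 + 1/6·π_3 + 1/6·π_4 + 1/4·π_5
  π_4 = 1/12·π_0 + 1/6·π_1 + 1/6·π_2 + 1/6·π_3 + 1/12·π_4 + 1/6·π_5
  normalize: π_0 + π_1 + π_2 + π_3 + π_4 + π_5 = 1
Solving the linear system gives exactly π = [57389/289702, 46169/289702, 40303/289702, 49599/289702, 40155/289702, 56087/289702].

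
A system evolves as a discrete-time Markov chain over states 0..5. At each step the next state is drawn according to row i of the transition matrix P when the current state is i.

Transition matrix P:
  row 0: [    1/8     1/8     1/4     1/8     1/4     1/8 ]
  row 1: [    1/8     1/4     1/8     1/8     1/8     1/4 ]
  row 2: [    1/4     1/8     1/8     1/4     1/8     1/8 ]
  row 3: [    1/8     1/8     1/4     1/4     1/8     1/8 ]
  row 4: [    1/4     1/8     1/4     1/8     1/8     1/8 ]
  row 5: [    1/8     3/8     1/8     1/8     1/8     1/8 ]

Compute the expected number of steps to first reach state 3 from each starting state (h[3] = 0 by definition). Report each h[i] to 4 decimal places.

First-step conditioning: h[3] = 0; for i ≠ 3, h[i] = 1 + Σ_k P[i][k]·h[k].
  h[0] = 1 + 1/8·h[0] + 1/8·h[1] + 1/4·h[2] + 1/4·h[4] + 1/8·h[5]
  h[1] = 1 + 1/8·h[0] + 1/4·h[1] + 1/8·h[2] + 1/8·h[4] + 1/4·h[5]
  h[2] = 1 + 1/4·h[0] + 1/8·h[1] + 1/8·h[2] + 1/8·h[4] + 1/8·h[5]
  h[4] = 1 + 1/4·h[0] + 1/8·h[1] + 1/4·h[2] + 1/8·h[4] + 1/8·h[5]
  h[5] = 1 + 1/8·h[0] + 3/8·h[1] + 1/8·h[2] + 1/8·h[4] + 1/8·h[5]
Solving the 5×5 linear system over states ≠ 3 gives exactly h = [27/4, 55/8, 6, 0, 27/4, 55/8] (h[3] = 0 is the target).

h = [6.7500, 6.8750, 6.0000, 0.0000, 6.7500, 6.8750]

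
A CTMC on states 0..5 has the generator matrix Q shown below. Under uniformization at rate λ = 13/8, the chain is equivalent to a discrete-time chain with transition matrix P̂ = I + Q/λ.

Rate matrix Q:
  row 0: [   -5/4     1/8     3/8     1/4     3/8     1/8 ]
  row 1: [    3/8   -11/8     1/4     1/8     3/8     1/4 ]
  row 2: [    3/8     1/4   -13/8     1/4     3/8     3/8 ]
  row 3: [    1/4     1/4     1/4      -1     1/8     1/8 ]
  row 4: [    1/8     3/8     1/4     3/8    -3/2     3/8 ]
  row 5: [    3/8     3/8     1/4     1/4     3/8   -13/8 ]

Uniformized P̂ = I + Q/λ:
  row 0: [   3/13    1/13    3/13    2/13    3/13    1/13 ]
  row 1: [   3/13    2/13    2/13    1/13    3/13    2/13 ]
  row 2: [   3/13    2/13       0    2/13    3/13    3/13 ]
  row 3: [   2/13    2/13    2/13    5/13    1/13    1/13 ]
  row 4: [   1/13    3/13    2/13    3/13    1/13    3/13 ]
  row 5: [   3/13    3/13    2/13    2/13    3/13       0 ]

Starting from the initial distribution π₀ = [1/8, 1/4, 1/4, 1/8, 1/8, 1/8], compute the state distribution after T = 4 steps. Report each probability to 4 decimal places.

t=0: π = [0.1250, 0.2500, 0.2500, 0.1250, 0.1250, 0.1250]
t=1: π = [0.2019, 0.1635, 0.1250, 0.1731, 0.1923, 0.1442]
t=2: π = [0.1879, 0.1642, 0.1501, 0.1960, 0.1746, 0.1272]
t=3: π = [0.1888, 0.1626, 0.1452, 0.1999, 0.1738, 0.1297]
t=4: π = [0.1887, 0.1627, 0.1460, 0.2008, 0.1733, 0.1285]

π = [0.1887, 0.1627, 0.1460, 0.2008, 0.1733, 0.1285]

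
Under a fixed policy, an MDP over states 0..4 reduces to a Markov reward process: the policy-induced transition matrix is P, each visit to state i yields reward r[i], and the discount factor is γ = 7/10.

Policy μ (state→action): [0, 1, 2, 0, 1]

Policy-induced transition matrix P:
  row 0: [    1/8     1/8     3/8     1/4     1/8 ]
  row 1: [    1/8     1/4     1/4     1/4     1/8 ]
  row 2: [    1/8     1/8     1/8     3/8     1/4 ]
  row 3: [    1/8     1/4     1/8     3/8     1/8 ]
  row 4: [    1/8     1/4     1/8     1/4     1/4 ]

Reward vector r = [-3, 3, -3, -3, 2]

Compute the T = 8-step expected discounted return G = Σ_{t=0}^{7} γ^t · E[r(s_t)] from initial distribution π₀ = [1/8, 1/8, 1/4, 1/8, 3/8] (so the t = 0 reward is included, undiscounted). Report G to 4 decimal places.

G = -2.1760

t=0: π = [0.1250, 0.1250, 0.2500, 0.1250, 0.3750], E[r] = -0.3750, γ^t·E[r] = -0.375000, running G = -0.375000
t=1: π = [0.1250, 0.2031, 0.1719, 0.2969, 0.2031], E[r] = -0.7656, γ^t·E[r] = -0.535938, running G = -0.910938
t=2: π = [0.1250, 0.2129, 0.1816, 0.3086, 0.1719], E[r] = -0.8633, γ^t·E[r] = -0.423008, running G = -1.333945
t=3: π = [0.1250, 0.2117, 0.1829, 0.3113, 0.1692], E[r] = -0.8840, γ^t·E[r] = -0.303223, running G = -1.637169
t=4: π = [0.1250, 0.2115, 0.1827, 0.3118, 0.1690], E[r] = -0.8859, γ^t·E[r] = -0.212696, running G = -1.849865
t=5: π = [0.1250, 0.2115, 0.1827, 0.3118, 0.1690], E[r] = -0.8860, γ^t·E[r] = -0.148903, running G = -1.998768
t=6: π = [0.1250, 0.2115, 0.1827, 0.3118, 0.1690], E[r] = -0.8860, γ^t·E[r] = -0.104235, running G = -2.103003
t=7: π = [0.1250, 0.2115, 0.1827, 0.3118, 0.1690], E[r] = -0.8860, γ^t·E[r] = -0.072965, running G = -2.175968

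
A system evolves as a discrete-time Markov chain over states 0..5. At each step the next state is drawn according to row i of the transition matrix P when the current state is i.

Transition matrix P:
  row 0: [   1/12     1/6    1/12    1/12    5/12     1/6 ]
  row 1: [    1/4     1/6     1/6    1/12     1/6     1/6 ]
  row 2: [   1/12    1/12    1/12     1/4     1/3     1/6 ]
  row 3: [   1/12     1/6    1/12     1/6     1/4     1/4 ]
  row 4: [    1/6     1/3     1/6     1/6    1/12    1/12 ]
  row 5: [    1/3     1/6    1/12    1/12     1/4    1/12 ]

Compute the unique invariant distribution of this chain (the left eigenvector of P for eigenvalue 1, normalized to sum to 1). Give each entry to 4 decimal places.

π = [0.1719, 0.1956, 0.1191, 0.1338, 0.2334, 0.1462]

Balance equations π_j = Σ_i π_i·P[i][j]:
  π_0 = 1/12·π_0 + 1/4·π_1 + 1/12·π_2 + 1/12·π_3 + 1/6·π_4 + 1/3·π_5
  π_1 = 1/6·π_0 + 1/6·π_1 + 1/12·π_2 + 1/6·π_3 + 1/3·π_4 + 1/6·π_5
  π_2 = 1/12·π_0 + 1/6·π_1 + 1/12·π_2 + 1/12·π_3 + 1/6·π_4 + 1/12·π_5
  π_3 = 1/12·π_0 + 1/12·π_1 + 1/4·π_2 + 1/6·π_3 + 1/6·π_4 + 1/12·π_5
  π_4 = 5/12·π_0 + 1/6·π_1 + 1/3·π_2 + 1/4·π_3 + 1/12·π_4 + 1/4·π_5
  normalize: π_0 + π_1 + π_2 + π_3 + π_4 + π_5 = 1
Solving the linear system gives exactly π = [59366/345283, 67551/345283, 41118/345283, 46191/345283, 80582/345283, 50475/345283].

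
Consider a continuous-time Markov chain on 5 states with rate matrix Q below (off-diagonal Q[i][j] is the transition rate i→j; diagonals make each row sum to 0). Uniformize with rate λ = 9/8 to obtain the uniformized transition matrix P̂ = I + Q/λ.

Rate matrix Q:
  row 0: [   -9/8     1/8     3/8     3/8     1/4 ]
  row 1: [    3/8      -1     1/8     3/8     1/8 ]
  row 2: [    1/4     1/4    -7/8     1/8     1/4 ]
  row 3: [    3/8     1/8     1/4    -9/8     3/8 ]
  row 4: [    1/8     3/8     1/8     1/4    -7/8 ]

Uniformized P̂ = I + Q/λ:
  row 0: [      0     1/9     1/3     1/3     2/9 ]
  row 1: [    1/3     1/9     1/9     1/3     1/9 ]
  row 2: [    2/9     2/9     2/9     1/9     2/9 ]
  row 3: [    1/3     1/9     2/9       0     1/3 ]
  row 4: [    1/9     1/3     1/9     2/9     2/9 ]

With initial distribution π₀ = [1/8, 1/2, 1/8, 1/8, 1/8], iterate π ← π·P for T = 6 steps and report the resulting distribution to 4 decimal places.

t=0: π = [0.1250, 0.5000, 0.1250, 0.1250, 0.1250]
t=1: π = [0.2500, 0.1528, 0.1667, 0.2500, 0.1806]
t=2: π = [0.1914, 0.1698, 0.2130, 0.1929, 0.2330]
t=3: π = [0.1941, 0.1866, 0.1987, 0.1958, 0.2248]
t=4: π = [0.1966, 0.1831, 0.1981, 0.1989, 0.2233]
t=5: π = [0.1962, 0.1827, 0.1989, 0.1982, 0.2240]
t=6: π = [0.1961, 0.1830, 0.1988, 0.1982, 0.2239]

π = [0.1961, 0.1830, 0.1988, 0.1982, 0.2239]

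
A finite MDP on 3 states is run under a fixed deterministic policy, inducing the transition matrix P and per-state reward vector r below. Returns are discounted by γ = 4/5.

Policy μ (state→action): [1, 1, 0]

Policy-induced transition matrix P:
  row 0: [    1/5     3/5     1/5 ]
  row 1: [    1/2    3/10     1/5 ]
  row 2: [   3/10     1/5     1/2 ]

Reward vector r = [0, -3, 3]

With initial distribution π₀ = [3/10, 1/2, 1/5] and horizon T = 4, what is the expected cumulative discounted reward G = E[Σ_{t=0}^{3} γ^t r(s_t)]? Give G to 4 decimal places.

G = -1.5075

t=0: π = [0.3000, 0.5000, 0.2000], E[r] = -0.9000, γ^t·E[r] = -0.900000, running G = -0.900000
t=1: π = [0.3700, 0.3700, 0.2600], E[r] = -0.3300, γ^t·E[r] = -0.264000, running G = -1.164000
t=2: π = [0.3370, 0.3850, 0.2780], E[r] = -0.3210, γ^t·E[r] = -0.205440, running G = -1.369440
t=3: π = [0.3433, 0.3733, 0.2834], E[r] = -0.2697, γ^t·E[r] = -0.138086, running G = -1.507526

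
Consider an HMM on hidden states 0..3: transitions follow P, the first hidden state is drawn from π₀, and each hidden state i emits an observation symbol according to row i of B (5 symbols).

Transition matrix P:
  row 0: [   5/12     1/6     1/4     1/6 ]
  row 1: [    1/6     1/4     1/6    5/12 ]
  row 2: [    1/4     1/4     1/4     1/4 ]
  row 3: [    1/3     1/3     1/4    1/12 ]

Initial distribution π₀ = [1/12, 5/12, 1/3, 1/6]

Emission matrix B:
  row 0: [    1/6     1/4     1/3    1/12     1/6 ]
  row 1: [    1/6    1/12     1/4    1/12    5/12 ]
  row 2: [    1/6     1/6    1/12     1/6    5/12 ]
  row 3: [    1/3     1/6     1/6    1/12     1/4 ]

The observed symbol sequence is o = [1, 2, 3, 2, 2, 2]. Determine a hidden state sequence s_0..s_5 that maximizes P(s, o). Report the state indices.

path = [2, 0, 0, 0, 0, 0]

t=0: δ = [2.083e-02, 3.472e-02, 5.556e-02, 2.778e-02]  (obs o_0=1)
t=1: δ = [4.630e-03, 3.472e-03, 1.157e-03, 2.411e-03]  ψ = [2, 2, 2, 1]  (obs o_1=2)
t=2: δ = [1.608e-04, 7.234e-05, 1.929e-04, 1.206e-04]  ψ = [0, 1, 0, 1]  (obs o_2=3)
t=3: δ = [2.233e-05, 1.206e-05, 4.019e-06, 8.038e-06]  ψ = [0, 2, 2, 2]  (obs o_3=2)
t=4: δ = [3.101e-06, 9.303e-07, 4.651e-07, 8.372e-07]  ψ = [0, 0, 0, 1]  (obs o_4=2)
t=5: δ = [4.307e-07, 1.292e-07, 6.460e-08, 8.614e-08]  ψ = [0, 0, 0, 0]  (obs o_5=2)
backtrack: best end state = 0; path = [2, 0, 0, 0, 0, 0]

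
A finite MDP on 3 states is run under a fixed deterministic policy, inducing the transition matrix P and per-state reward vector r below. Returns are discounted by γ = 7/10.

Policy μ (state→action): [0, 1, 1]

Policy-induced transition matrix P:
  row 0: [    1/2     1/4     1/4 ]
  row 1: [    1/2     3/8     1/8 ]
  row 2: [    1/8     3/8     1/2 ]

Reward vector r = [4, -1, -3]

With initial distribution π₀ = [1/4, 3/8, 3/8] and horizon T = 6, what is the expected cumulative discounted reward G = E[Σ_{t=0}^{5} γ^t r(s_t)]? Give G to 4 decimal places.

G = 0.1420

t=0: π = [0.2500, 0.3750, 0.3750], E[r] = -0.5000, γ^t·E[r] = -0.500000, running G = -0.500000
t=1: π = [0.3594, 0.3438, 0.2969], E[r] = 0.2031, γ^t·E[r] = 0.142188, running G = -0.357813
t=2: π = [0.3887, 0.3301, 0.2813], E[r] = 0.3809, γ^t·E[r] = 0.186621, running G = -0.171191
t=3: π = [0.3945, 0.3264, 0.2791], E[r] = 0.4146, γ^t·E[r] = 0.142191, running G = -0.029000
t=4: π = [0.3954, 0.3257, 0.2790], E[r] = 0.4189, γ^t·E[r] = 0.100567, running G = 0.071566
t=5: π = [0.3954, 0.3256, 0.2790], E[r] = 0.4189, γ^t·E[r] = 0.070403, running G = 0.141969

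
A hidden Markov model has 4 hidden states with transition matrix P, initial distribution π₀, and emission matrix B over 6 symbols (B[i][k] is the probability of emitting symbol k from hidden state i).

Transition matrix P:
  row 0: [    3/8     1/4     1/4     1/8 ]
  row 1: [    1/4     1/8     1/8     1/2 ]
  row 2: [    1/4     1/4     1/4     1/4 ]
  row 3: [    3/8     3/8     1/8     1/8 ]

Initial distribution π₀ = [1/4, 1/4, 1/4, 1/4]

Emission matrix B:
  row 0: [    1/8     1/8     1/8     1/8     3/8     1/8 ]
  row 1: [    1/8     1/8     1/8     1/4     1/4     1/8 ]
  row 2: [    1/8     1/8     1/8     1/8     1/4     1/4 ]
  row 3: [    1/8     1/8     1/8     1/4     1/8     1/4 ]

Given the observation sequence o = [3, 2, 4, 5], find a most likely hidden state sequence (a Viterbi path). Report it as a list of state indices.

path = [1, 3, 1, 3]

t=0: δ = [3.125e-02, 6.250e-02, 3.125e-02, 6.250e-02]  (obs o_0=3)
t=1: δ = [2.930e-03, 2.930e-03, 9.766e-04, 3.906e-03]  ψ = [3, 3, 0, 1]  (obs o_1=2)
t=2: δ = [5.493e-04, 3.662e-04, 1.831e-04, 1.831e-04]  ψ = [3, 3, 0, 1]  (obs o_2=4)
t=3: δ = [2.575e-05, 1.717e-05, 3.433e-05, 4.578e-05]  ψ = [0, 0, 0, 1]  (obs o_3=5)
backtrack: best end state = 3; path = [1, 3, 1, 3]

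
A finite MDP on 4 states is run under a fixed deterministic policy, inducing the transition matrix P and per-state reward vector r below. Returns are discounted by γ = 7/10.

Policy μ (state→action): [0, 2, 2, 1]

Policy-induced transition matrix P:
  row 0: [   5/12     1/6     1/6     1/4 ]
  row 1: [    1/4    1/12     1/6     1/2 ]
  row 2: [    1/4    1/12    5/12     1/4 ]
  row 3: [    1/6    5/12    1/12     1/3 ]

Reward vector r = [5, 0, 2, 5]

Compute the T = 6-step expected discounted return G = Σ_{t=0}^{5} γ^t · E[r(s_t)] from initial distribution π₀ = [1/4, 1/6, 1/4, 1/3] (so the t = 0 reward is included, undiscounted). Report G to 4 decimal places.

G = 9.9172

t=0: π = [0.2500, 0.1667, 0.2500, 0.3333], E[r] = 3.4167, γ^t·E[r] = 3.416667, running G = 3.416667
t=1: π = [0.2639, 0.2153, 0.2014, 0.3194], E[r] = 3.3194, γ^t·E[r] = 2.323611, running G = 5.740278
t=2: π = [0.2674, 0.2118, 0.1904, 0.3304], E[r] = 3.3698, γ^t·E[r] = 1.651198, running G = 7.391476
t=3: π = [0.2670, 0.2158, 0.1867, 0.3305], E[r] = 3.3610, γ^t·E[r] = 1.152828, running G = 8.544304
t=4: π = [0.2670, 0.2157, 0.1858, 0.3315], E[r] = 3.3638, γ^t·E[r] = 0.807657, running G = 9.351961
t=5: π = [0.2669, 0.2161, 0.1855, 0.3316], E[r] = 3.3631, γ^t·E[r] = 0.565244, running G = 9.917204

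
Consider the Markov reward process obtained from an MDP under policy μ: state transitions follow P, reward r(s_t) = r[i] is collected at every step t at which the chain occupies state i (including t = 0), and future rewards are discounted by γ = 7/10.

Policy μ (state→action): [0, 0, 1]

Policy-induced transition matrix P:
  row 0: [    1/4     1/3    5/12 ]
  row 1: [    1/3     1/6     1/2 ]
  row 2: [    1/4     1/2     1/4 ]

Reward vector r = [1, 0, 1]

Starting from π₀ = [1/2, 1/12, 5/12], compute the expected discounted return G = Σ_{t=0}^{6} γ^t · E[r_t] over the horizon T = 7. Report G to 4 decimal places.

G = 2.2462

t=0: π = [0.5000, 0.0833, 0.4167], E[r] = 0.9167, γ^t·E[r] = 0.916667, running G = 0.916667
t=1: π = [0.2569, 0.3889, 0.3542], E[r] = 0.6111, γ^t·E[r] = 0.427778, running G = 1.344444
t=2: π = [0.2824, 0.3275, 0.3900], E[r] = 0.6725, γ^t·E[r] = 0.329502, running G = 1.673947
t=3: π = [0.2773, 0.3438, 0.3790], E[r] = 0.6563, γ^t·E[r] = 0.225094, running G = 1.899041
t=4: π = [0.2786, 0.3392, 0.3822], E[r] = 0.6608, γ^t·E[r] = 0.158658, running G = 2.057698
t=5: π = [0.2783, 0.3405, 0.3812], E[r] = 0.6595, γ^t·E[r] = 0.110843, running G = 2.168542
t=6: π = [0.2784, 0.3401, 0.3815], E[r] = 0.6599, γ^t·E[r] = 0.077634, running G = 2.246176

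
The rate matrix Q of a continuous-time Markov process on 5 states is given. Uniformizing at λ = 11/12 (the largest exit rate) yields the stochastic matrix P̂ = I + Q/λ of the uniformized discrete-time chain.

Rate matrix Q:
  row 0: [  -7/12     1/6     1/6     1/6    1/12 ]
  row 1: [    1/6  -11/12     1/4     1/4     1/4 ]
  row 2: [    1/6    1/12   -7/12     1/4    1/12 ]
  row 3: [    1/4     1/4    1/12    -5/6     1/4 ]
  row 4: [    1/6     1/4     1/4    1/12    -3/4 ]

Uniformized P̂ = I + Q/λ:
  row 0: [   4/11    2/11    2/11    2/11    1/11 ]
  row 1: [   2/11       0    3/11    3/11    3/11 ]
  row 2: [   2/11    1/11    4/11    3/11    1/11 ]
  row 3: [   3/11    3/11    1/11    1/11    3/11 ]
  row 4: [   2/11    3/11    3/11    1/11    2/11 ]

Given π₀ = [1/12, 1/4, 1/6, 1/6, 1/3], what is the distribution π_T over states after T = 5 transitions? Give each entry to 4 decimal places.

π = [0.2429, 0.1629, 0.2385, 0.1860, 0.1698]

t=0: π = [0.0833, 0.2500, 0.1667, 0.1667, 0.3333]
t=1: π = [0.2121, 0.1667, 0.2500, 0.1742, 0.1970]
t=2: π = [0.2362, 0.1625, 0.2445, 0.1860, 0.1708]
t=3: π = [0.2417, 0.1625, 0.2397, 0.1864, 0.1698]
t=4: π = [0.2427, 0.1629, 0.2387, 0.1860, 0.1698]
t=5: π = [0.2429, 0.1629, 0.2385, 0.1860, 0.1698]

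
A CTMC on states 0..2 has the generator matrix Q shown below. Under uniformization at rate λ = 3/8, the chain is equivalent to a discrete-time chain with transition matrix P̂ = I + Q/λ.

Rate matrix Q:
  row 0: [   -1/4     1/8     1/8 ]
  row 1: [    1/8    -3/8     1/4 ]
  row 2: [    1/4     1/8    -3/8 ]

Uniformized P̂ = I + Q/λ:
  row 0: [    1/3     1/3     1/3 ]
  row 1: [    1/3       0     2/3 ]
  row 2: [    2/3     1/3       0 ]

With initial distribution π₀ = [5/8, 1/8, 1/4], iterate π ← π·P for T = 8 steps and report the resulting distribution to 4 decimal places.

t=0: π = [0.6250, 0.1250, 0.2500]
t=1: π = [0.4167, 0.2917, 0.2917]
t=2: π = [0.4306, 0.2361, 0.3333]
t=3: π = [0.4444, 0.2546, 0.3009]
t=4: π = [0.4336, 0.2485, 0.3179]
t=5: π = [0.4393, 0.2505, 0.3102]
t=6: π = [0.4367, 0.2498, 0.3134]
t=7: π = [0.4378, 0.2501, 0.3121]
t=8: π = [0.4374, 0.2500, 0.3126]

π = [0.4374, 0.2500, 0.3126]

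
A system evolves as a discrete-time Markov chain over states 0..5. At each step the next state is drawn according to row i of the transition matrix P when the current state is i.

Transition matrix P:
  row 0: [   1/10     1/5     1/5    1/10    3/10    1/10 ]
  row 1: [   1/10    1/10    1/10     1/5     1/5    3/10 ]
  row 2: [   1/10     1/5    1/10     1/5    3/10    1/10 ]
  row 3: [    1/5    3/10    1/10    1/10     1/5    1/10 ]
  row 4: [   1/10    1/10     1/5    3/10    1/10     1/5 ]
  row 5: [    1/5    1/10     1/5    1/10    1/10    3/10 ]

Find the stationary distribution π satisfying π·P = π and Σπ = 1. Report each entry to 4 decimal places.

π = [0.1359, 0.1627, 0.1516, 0.1696, 0.1907, 0.1895]

Balance equations π_j = Σ_i π_i·P[i][j]:
  π_0 = 1/10·π_0 + 1/10·π_1 + 1/10·π_2 + 1/5·π_3 + 1/10·π_4 + 1/5·π_5
  π_1 = 1/5·π_0 + 1/10·π_1 + 1/5·π_2 + 3/10·π_3 + 1/10·π_4 + 1/10·π_5
  π_2 = 1/5·π_0 + 1/10·π_1 + 1/10·π_2 + 1/10·π_3 + 1/5·π_4 + 1/5·π_5
  π_3 = 1/10·π_0 + 1/5·π_1 + 1/5·π_2 + 1/10·π_3 + 3/10·π_4 + 1/10·π_5
  π_4 = 3/10·π_0 + 1/5·π_1 + 3/10·π_2 + 1/5·π_3 + 1/10·π_4 + 1/10·π_5
  normalize: π_0 + π_1 + π_2 + π_3 + π_4 + π_5 = 1
Solving the linear system gives exactly π = [16588/122053, 19854/122053, 18505/122053, 20697/122053, 23279/122053, 23130/122053].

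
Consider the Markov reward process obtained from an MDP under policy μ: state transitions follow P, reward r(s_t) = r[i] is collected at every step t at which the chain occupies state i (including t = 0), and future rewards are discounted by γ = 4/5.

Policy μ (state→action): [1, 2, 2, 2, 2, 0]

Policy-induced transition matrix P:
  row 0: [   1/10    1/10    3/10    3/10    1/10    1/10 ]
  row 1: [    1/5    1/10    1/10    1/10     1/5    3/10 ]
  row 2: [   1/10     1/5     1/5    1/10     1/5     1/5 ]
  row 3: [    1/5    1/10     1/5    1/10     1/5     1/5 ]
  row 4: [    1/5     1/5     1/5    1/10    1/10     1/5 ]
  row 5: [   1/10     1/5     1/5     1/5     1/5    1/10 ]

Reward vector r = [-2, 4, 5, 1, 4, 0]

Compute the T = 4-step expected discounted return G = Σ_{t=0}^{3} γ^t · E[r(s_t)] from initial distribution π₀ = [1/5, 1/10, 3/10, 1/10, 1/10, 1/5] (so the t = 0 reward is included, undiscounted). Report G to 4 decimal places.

G = 6.2776

t=0: π = [0.2000, 0.1000, 0.3000, 0.1000, 0.1000, 0.2000], E[r] = 2.0000, γ^t·E[r] = 2.000000, running G = 2.000000
t=1: π = [0.1300, 0.1600, 0.2100, 0.1600, 0.1700, 0.1700], E[r] = 2.2700, γ^t·E[r] = 1.816000, running G = 3.816000
t=2: π = [0.1490, 0.1550, 0.1970, 0.1430, 0.1700, 0.1860], E[r] = 2.1300, γ^t·E[r] = 1.363200, running G = 5.179200
t=3: π = [0.1468, 0.1553, 0.1994, 0.1484, 0.1681, 0.1820], E[r] = 2.1454, γ^t·E[r] = 1.098445, running G = 6.277645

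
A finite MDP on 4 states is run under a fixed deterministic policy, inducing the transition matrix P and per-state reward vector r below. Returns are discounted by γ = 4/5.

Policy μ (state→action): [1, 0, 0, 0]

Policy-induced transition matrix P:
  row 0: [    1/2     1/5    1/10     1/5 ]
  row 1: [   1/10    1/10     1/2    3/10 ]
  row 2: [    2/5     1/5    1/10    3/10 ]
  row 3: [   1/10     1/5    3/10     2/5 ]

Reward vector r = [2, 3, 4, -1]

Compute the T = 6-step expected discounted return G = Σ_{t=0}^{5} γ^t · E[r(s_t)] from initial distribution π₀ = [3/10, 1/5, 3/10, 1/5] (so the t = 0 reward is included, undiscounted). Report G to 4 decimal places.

t=0: π = [0.3000, 0.2000, 0.3000, 0.2000], E[r] = 2.2000, γ^t·E[r] = 2.200000, running G = 2.200000
t=1: π = [0.3100, 0.1800, 0.2200, 0.2900], E[r] = 1.7500, γ^t·E[r] = 1.400000, running G = 3.600000
t=2: π = [0.2900, 0.1820, 0.2300, 0.2980], E[r] = 1.7480, γ^t·E[r] = 1.118720, running G = 4.718720
t=3: π = [0.2850, 0.1818, 0.2324, 0.3008], E[r] = 1.7442, γ^t·E[r] = 0.893030, running G = 5.611750
t=4: π = [0.2837, 0.1818, 0.2329, 0.3016], E[r] = 1.7428, γ^t·E[r] = 0.713867, running G = 6.325618
t=5: π = [0.2834, 0.1818, 0.2330, 0.3018], E[r] = 1.7425, γ^t·E[r] = 0.570998, running G = 6.896616

G = 6.8966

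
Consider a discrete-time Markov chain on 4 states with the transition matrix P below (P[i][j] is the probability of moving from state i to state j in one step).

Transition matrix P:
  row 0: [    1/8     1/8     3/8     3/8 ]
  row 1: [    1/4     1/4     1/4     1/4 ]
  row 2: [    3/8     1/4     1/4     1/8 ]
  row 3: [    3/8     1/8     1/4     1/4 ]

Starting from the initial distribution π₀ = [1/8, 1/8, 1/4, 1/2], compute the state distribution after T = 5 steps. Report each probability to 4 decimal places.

t=0: π = [0.1250, 0.1250, 0.2500, 0.5000]
t=1: π = [0.3281, 0.1719, 0.2656, 0.2344]
t=2: π = [0.2715, 0.1797, 0.2910, 0.2578]
t=3: π = [0.2847, 0.1838, 0.2839, 0.2476]
t=4: π = [0.2809, 0.1835, 0.2856, 0.2501]
t=5: π = [0.2819, 0.1836, 0.2851, 0.2494]

π = [0.2819, 0.1836, 0.2851, 0.2494]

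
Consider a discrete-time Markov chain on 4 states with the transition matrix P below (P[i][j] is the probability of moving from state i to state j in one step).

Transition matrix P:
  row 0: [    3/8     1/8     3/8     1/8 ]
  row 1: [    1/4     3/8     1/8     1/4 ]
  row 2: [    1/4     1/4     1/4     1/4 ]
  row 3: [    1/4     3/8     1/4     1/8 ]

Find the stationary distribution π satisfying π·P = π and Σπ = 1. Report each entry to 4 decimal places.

Balance equations π_j = Σ_i π_i·P[i][j]:
  π_0 = 3/8·π_0 + 1/4·π_1 + 1/4·π_2 + 1/4·π_3
  π_1 = 1/8·π_0 + 3/8·π_1 + 1/4·π_2 + 3/8·π_3
  π_2 = 3/8·π_0 + 1/8·π_1 + 1/4·π_2 + 1/4·π_3
  normalize: π_0 + π_1 + π_2 + π_3 = 1
Solving the linear system gives exactly π = [2/7, 40/147, 37/147, 4/21].

π = [0.2857, 0.2721, 0.2517, 0.1905]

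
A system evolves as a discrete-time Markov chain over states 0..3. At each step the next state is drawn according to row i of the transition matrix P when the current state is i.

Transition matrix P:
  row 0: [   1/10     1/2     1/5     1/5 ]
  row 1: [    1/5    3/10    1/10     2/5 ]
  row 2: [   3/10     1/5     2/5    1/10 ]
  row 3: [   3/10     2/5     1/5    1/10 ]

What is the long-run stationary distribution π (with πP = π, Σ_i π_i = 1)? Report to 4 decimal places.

π = [0.2212, 0.3462, 0.2067, 0.2260]

Balance equations π_j = Σ_i π_i·P[i][j]:
  π_0 = 1/10·π_0 + 1/5·π_1 + 3/10·π_2 + 3/10·π_3
  π_1 = 1/2·π_0 + 3/10·π_1 + 1/5·π_2 + 2/5·π_3
  π_2 = 1/5·π_0 + 1/10·π_1 + 2/5·π_2 + 1/5·π_3
  normalize: π_0 + π_1 + π_2 + π_3 = 1
Solving the linear system gives exactly π = [23/104, 9/26, 43/208, 47/208].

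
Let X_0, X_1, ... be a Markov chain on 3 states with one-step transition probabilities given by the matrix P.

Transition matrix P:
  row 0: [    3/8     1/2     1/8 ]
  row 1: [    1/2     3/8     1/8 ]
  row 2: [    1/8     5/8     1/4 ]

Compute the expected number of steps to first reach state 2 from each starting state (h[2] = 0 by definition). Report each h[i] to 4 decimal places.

First-step conditioning: h[2] = 0; for i ≠ 2, h[i] = 1 + Σ_k P[i][k]·h[k].
  h[0] = 1 + 3/8·h[0] + 1/2·h[1]
  h[1] = 1 + 1/2·h[0] + 3/8·h[1]
Solving the 2×2 linear system over states ≠ 2 gives exactly h = [8, 8, 0] (h[2] = 0 is the target).

h = [8.0000, 8.0000, 0.0000]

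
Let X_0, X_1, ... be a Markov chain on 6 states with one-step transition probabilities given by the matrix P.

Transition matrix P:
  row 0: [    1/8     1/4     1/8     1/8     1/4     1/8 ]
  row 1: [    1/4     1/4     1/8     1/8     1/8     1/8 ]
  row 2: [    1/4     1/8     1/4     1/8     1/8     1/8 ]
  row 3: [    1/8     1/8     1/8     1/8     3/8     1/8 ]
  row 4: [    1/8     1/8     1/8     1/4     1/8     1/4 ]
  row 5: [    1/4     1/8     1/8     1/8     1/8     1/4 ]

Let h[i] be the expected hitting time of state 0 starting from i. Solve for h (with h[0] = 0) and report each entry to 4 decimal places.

h = [0.0000, 4.7238, 4.7238, 5.4857, 5.4095, 4.7238]

First-step conditioning: h[0] = 0; for i ≠ 0, h[i] = 1 + Σ_k P[i][k]·h[k].
  h[1] = 1 + 1/4·h[1] + 1/8·h[2] + 1/8·h[3] + 1/8·h[4] + 1/8·h[5]
  h[2] = 1 + 1/8·h[1] + 1/4·h[2] + 1/8·h[3] + 1/8·h[4] + 1/8·h[5]
  h[3] = 1 + 1/8·h[1] + 1/8·h[2] + 1/8·h[3] + 3/8·h[4] + 1/8·h[5]
  h[4] = 1 + 1/8·h[1] + 1/8·h[2] + 1/4·h[3] + 1/8·h[4] + 1/4·h[5]
  h[5] = 1 + 1/8·h[1] + 1/8·h[2] + 1/8·h[3] + 1/8·h[4] + 1/4·h[5]
Solving the 5×5 linear system over states ≠ 0 gives exactly h = [0, 496/105, 496/105, 192/35, 568/105, 496/105] (h[0] = 0 is the target).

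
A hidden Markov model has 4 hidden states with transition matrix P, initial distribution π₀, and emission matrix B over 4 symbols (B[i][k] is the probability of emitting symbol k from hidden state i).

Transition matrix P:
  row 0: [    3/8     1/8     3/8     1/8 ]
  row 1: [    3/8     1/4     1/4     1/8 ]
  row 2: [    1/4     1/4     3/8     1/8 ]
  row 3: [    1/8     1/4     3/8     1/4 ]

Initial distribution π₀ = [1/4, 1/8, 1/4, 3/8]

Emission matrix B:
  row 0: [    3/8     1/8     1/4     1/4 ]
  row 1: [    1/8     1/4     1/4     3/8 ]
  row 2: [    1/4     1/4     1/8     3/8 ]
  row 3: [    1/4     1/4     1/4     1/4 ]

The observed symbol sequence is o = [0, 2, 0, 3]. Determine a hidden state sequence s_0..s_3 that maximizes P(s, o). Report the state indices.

t=0: δ = [9.375e-02, 1.562e-02, 6.250e-02, 9.375e-02]  (obs o_0=0)
t=1: δ = [8.789e-03, 5.859e-03, 4.395e-03, 5.859e-03]  ψ = [0, 3, 0, 3]  (obs o_1=2)
t=2: δ = [1.236e-03, 1.831e-04, 8.240e-04, 3.662e-04]  ψ = [0, 1, 0, 3]  (obs o_2=0)
t=3: δ = [1.159e-04, 7.725e-05, 1.738e-04, 3.862e-05]  ψ = [0, 2, 0, 0]  (obs o_3=3)
backtrack: best end state = 2; path = [0, 0, 0, 2]

path = [0, 0, 0, 2]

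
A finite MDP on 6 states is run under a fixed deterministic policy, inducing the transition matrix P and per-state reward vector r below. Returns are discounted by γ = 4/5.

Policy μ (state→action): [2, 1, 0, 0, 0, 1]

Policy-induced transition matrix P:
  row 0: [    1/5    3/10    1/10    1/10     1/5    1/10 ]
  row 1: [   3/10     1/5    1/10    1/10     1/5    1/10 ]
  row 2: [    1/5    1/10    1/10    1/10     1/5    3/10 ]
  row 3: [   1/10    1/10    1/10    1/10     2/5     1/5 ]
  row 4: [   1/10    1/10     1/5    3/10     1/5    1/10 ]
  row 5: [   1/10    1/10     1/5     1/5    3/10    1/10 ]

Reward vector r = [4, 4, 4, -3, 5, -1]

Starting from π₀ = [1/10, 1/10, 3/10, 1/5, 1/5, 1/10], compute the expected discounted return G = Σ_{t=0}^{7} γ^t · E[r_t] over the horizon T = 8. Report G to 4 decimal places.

t=0: π = [0.1000, 0.1000, 0.3000, 0.2000, 0.2000, 0.1000], E[r] = 2.3000, γ^t·E[r] = 2.300000, running G = 2.300000
t=1: π = [0.1600, 0.1300, 0.1300, 0.1500, 0.2500, 0.1800], E[r] = 2.3000, γ^t·E[r] = 1.840000, running G = 4.140000
t=2: π = [0.1550, 0.1450, 0.1430, 0.1680, 0.2480, 0.1410], E[r] = 2.3670, γ^t·E[r] = 1.514880, running G = 5.654880
t=3: π = [0.1588, 0.1455, 0.1389, 0.1637, 0.2477, 0.1454], E[r] = 2.3748, γ^t·E[r] = 1.215898, running G = 6.870778
t=4: π = [0.1589, 0.1463, 0.1393, 0.1641, 0.2473, 0.1442], E[r] = 2.3780, γ^t·E[r] = 0.974017, running G = 7.844794
t=5: π = [0.1591, 0.1464, 0.1391, 0.1639, 0.2472, 0.1443], E[r] = 2.3788, γ^t·E[r] = 0.779480, running G = 8.624274
t=6: π = [0.1591, 0.1465, 0.1392, 0.1639, 0.2472, 0.1442], E[r] = 2.3790, γ^t·E[r] = 0.623643, running G = 9.247917
t=7: π = [0.1591, 0.1465, 0.1391, 0.1639, 0.2472, 0.1442], E[r] = 2.3791, γ^t·E[r] = 0.498929, running G = 9.746846

G = 9.7468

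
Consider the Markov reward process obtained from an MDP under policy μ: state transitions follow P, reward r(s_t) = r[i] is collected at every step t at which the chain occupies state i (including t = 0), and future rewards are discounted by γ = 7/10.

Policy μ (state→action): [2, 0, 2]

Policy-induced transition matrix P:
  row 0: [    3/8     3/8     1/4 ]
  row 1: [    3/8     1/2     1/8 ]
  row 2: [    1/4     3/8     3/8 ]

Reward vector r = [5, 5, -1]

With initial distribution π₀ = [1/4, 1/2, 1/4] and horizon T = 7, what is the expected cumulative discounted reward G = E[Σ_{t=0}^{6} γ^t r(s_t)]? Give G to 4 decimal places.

G = 11.0514

t=0: π = [0.2500, 0.5000, 0.2500], E[r] = 3.5000, γ^t·E[r] = 3.500000, running G = 3.500000
t=1: π = [0.3438, 0.4375, 0.2188], E[r] = 3.6875, γ^t·E[r] = 2.581250, running G = 6.081250
t=2: π = [0.3477, 0.4297, 0.2227], E[r] = 3.6641, γ^t·E[r] = 1.795391, running G = 7.876641
t=3: π = [0.3472, 0.4287, 0.2241], E[r] = 3.6553, γ^t·E[r] = 1.253759, running G = 9.130399
t=4: π = [0.3470, 0.4286, 0.2244], E[r] = 3.6534, γ^t·E[r] = 0.877192, running G = 10.007591
t=5: π = [0.3469, 0.4286, 0.2245], E[r] = 3.6531, γ^t·E[r] = 0.613980, running G = 10.621571
t=6: π = [0.3469, 0.4286, 0.2245], E[r] = 3.6531, γ^t·E[r] = 0.429780, running G = 11.051351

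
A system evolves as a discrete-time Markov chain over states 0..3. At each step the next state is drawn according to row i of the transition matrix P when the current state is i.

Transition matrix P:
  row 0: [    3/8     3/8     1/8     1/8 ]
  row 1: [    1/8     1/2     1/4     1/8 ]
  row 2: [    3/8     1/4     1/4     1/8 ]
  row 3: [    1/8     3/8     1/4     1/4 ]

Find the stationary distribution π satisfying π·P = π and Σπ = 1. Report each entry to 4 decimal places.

π = [0.2400, 0.3971, 0.2200, 0.1429]

Balance equations π_j = Σ_i π_i·P[i][j]:
  π_0 = 3/8·π_0 + 1/8·π_1 + 3/8·π_2 + 1/8·π_3
  π_1 = 3/8·π_0 + 1/2·π_1 + 1/4·π_2 + 3/8·π_3
  π_2 = 1/8·π_0 + 1/4·π_1 + 1/4·π_2 + 1/4·π_3
  normalize: π_0 + π_1 + π_2 + π_3 = 1
Solving the linear system gives exactly π = [6/25, 139/350, 11/50, 1/7].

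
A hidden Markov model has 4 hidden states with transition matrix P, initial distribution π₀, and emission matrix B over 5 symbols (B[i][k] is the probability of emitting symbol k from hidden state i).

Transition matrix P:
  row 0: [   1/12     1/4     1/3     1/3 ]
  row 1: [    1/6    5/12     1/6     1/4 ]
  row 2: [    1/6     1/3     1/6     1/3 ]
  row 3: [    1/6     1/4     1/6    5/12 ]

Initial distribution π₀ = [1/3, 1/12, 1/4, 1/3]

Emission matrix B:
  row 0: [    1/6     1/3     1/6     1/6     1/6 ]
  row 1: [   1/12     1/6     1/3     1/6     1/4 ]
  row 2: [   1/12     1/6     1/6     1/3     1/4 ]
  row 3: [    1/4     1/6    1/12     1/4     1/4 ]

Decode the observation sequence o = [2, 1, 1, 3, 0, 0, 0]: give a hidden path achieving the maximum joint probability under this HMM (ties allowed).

path = [0, 3, 3, 3, 3, 3, 3]

t=0: δ = [5.556e-02, 2.778e-02, 4.167e-02, 2.778e-02]  (obs o_0=2)
t=1: δ = [2.315e-03, 2.315e-03, 3.086e-03, 3.086e-03]  ψ = [2, 0, 0, 0]  (obs o_1=1)
t=2: δ = [1.715e-04, 1.715e-04, 1.286e-04, 2.143e-04]  ψ = [2, 2, 0, 3]  (obs o_2=1)
t=3: δ = [5.954e-06, 1.191e-05, 1.905e-05, 2.233e-05]  ψ = [3, 1, 0, 3]  (obs o_3=3)
t=4: δ = [6.202e-07, 5.292e-07, 3.101e-07, 2.326e-06]  ψ = [3, 2, 3, 3]  (obs o_4=0)
t=5: δ = [6.460e-08, 4.845e-08, 3.230e-08, 2.423e-07]  ψ = [3, 3, 3, 3]  (obs o_5=0)
t=6: δ = [6.729e-09, 5.047e-09, 3.365e-09, 2.524e-08]  ψ = [3, 3, 3, 3]  (obs o_6=0)
backtrack: best end state = 3; path = [0, 3, 3, 3, 3, 3, 3]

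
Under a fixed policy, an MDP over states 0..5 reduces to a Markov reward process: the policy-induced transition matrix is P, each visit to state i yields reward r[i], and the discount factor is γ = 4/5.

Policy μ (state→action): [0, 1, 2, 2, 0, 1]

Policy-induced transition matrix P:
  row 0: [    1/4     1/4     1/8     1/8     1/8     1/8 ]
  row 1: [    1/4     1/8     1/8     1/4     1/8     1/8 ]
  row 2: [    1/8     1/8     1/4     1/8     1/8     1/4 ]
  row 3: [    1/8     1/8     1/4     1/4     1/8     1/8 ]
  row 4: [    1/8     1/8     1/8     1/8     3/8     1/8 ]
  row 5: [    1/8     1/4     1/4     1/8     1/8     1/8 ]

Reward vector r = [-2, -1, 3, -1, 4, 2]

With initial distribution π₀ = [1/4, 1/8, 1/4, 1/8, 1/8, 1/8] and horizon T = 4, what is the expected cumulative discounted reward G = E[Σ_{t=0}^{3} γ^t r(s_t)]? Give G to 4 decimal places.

t=0: π = [0.2500, 0.1250, 0.2500, 0.1250, 0.1250, 0.1250], E[r] = 0.7500, γ^t·E[r] = 0.750000, running G = 0.750000
t=1: π = [0.1719, 0.1719, 0.1875, 0.1563, 0.1563, 0.1563], E[r] = 0.8281, γ^t·E[r] = 0.662500, running G = 1.412500
t=2: π = [0.1680, 0.1660, 0.1875, 0.1660, 0.1641, 0.1484], E[r] = 0.8477, γ^t·E[r] = 0.542500, running G = 1.955000
t=3: π = [0.1667, 0.1646, 0.1877, 0.1665, 0.1660, 0.1484], E[r] = 0.8596, γ^t·E[r] = 0.440125, running G = 2.395125

G = 2.3951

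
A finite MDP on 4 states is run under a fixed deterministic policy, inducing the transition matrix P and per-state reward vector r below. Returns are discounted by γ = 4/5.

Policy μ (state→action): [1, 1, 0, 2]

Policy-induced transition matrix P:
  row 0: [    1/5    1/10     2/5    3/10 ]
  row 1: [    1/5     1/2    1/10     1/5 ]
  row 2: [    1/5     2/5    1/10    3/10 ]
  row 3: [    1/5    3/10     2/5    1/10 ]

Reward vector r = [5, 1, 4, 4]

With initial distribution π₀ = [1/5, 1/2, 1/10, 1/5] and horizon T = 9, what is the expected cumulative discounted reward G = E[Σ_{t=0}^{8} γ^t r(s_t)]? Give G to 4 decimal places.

t=0: π = [0.2000, 0.5000, 0.1000, 0.2000], E[r] = 2.7000, γ^t·E[r] = 2.700000, running G = 2.700000
t=1: π = [0.2000, 0.3700, 0.2200, 0.2100], E[r] = 3.0900, γ^t·E[r] = 2.472000, running G = 5.172000
t=2: π = [0.2000, 0.3560, 0.2230, 0.2210], E[r] = 3.1320, γ^t·E[r] = 2.004480, running G = 7.176480
t=3: π = [0.2000, 0.3535, 0.2263, 0.2202], E[r] = 3.1395, γ^t·E[r] = 1.607424, running G = 8.783904
t=4: π = [0.2000, 0.3533, 0.2261, 0.2206], E[r] = 3.1400, γ^t·E[r] = 1.286148, running G = 10.070052
t=5: π = [0.2000, 0.3533, 0.2262, 0.2205], E[r] = 3.1402, γ^t·E[r] = 1.028975, running G = 11.099028
t=6: π = [0.2000, 0.3533, 0.2262, 0.2206], E[r] = 3.1402, γ^t·E[r] = 0.823180, running G = 11.922207
t=7: π = [0.2000, 0.3533, 0.2262, 0.2206], E[r] = 3.1402, γ^t·E[r] = 0.658545, running G = 12.580752
t=8: π = [0.2000, 0.3533, 0.2262, 0.2206], E[r] = 3.1402, γ^t·E[r] = 0.526836, running G = 13.107588

G = 13.1076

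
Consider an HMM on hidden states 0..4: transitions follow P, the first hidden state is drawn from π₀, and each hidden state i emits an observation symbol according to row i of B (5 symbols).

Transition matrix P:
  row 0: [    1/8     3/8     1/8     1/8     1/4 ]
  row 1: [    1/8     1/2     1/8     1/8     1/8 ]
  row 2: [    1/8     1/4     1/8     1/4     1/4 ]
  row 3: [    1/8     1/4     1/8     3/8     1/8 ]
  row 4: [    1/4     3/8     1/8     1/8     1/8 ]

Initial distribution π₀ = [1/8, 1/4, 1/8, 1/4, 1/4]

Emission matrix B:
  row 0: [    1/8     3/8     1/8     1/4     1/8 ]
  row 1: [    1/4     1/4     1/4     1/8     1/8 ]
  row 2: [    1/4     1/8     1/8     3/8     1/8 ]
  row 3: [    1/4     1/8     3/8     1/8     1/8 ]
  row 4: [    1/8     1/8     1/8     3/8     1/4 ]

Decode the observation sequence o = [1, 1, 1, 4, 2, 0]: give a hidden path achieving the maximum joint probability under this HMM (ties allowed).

t=0: δ = [4.688e-02, 6.250e-02, 1.562e-02, 3.125e-02, 3.125e-02]  (obs o_0=1)
t=1: δ = [2.930e-03, 7.812e-03, 9.766e-04, 1.465e-03, 1.465e-03]  ψ = [1, 1, 1, 3, 0]  (obs o_1=1)
t=2: δ = [3.662e-04, 9.766e-04, 1.221e-04, 1.221e-04, 1.221e-04]  ψ = [1, 1, 1, 1, 1]  (obs o_2=1)
t=3: δ = [1.526e-05, 6.104e-05, 1.526e-05, 1.526e-05, 3.052e-05]  ψ = [1, 1, 1, 1, 1]  (obs o_3=4)
t=4: δ = [9.537e-07, 7.629e-06, 9.537e-07, 2.861e-06, 9.537e-07]  ψ = [1, 1, 1, 1, 1]  (obs o_4=2)
t=5: δ = [1.192e-07, 9.537e-07, 2.384e-07, 2.682e-07, 1.192e-07]  ψ = [1, 1, 1, 3, 1]  (obs o_5=0)
backtrack: best end state = 1; path = [1, 1, 1, 1, 1, 1]

path = [1, 1, 1, 1, 1, 1]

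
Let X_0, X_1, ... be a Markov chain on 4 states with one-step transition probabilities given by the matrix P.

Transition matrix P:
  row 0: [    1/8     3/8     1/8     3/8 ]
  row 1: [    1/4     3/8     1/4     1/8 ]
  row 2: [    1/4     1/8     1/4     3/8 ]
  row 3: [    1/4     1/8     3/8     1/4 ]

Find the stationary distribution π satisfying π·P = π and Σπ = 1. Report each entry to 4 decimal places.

Balance equations π_j = Σ_i π_i·P[i][j]:
  π_0 = 1/8·π_0 + 1/4·π_1 + 1/4·π_2 + 1/4·π_3
  π_1 = 3/8·π_0 + 3/8·π_1 + 1/8·π_2 + 1/8·π_3
  π_2 = 1/8·π_0 + 1/4·π_1 + 1/4·π_2 + 3/8·π_3
  normalize: π_0 + π_1 + π_2 + π_3 = 1
Solving the linear system gives exactly π = [2/9, 13/54, 125/486, 68/243].

π = [0.2222, 0.2407, 0.2572, 0.2798]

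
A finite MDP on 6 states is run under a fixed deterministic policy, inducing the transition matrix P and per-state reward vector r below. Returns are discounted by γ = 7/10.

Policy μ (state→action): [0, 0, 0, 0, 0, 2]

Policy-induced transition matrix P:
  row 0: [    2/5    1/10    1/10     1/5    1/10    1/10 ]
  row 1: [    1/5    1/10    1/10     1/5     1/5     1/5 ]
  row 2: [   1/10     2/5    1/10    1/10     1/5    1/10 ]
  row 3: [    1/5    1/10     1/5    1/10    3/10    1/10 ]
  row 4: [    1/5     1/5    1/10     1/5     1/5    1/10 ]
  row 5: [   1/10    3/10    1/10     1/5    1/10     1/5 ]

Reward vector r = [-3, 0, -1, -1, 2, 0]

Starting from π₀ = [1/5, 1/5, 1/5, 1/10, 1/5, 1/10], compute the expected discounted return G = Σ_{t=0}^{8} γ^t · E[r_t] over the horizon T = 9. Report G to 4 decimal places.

t=0: π = [0.2000, 0.2000, 0.2000, 0.1000, 0.2000, 0.1000], E[r] = -0.5000, γ^t·E[r] = -0.500000, running G = -0.500000
t=1: π = [0.2100, 0.2000, 0.1100, 0.1700, 0.1800, 0.1300], E[r] = -0.5500, γ^t·E[r] = -0.385000, running G = -0.885000
t=2: π = [0.2180, 0.1770, 0.1170, 0.1720, 0.1830, 0.1330], E[r] = -0.5770, γ^t·E[r] = -0.282730, running G = -1.167730
t=3: π = [0.2186, 0.1800, 0.1172, 0.1711, 0.1821, 0.1310], E[r] = -0.5799, γ^t·E[r] = -0.198906, running G = -1.366636
t=4: π = [0.2189, 0.1796, 0.1171, 0.1712, 0.1822, 0.1311], E[r] = -0.5807, γ^t·E[r] = -0.139421, running G = -1.506057
t=5: π = [0.2190, 0.1796, 0.1171, 0.1712, 0.1821, 0.1311], E[r] = -0.5809, γ^t·E[r] = -0.097637, running G = -1.603694
t=6: π = [0.2190, 0.1796, 0.1171, 0.1712, 0.1821, 0.1311], E[r] = -0.5810, γ^t·E[r] = -0.068352, running G = -1.672046
t=7: π = [0.2190, 0.1796, 0.1171, 0.1712, 0.1821, 0.1311], E[r] = -0.5810, γ^t·E[r] = -0.047847, running G = -1.719893
t=8: π = [0.2190, 0.1796, 0.1171, 0.1712, 0.1821, 0.1311], E[r] = -0.5810, γ^t·E[r] = -0.033493, running G = -1.753386

G = -1.7534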